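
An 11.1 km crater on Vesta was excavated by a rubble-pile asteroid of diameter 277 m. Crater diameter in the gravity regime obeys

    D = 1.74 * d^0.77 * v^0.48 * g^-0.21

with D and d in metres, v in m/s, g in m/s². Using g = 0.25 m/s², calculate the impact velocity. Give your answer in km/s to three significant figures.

v ≈ 5.56 km/s

Rearranging for v: v = [D / (1.74 · 277^0.77 · 0.25^-0.21)]^(1/0.48).
D = 11100 m.
277^0.77 = 75.98
0.25^-0.21 = 1.338
Denominator = 1.74 × 75.98 × 1.338 = 176.9
D / 176.9 = 11100 / 176.9 = 62.75
v = 62.75^(1/0.48) = 62.75^2.0833 = 5559 m/s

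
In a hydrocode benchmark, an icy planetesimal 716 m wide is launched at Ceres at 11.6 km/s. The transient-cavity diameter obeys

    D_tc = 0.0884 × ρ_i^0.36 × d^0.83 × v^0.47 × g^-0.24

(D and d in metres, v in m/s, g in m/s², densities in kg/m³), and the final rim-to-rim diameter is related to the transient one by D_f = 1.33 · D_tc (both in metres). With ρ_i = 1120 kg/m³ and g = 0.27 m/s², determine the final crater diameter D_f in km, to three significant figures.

D_f ≈ 38.4 km

v = 11600 m/s.
ρ_i^0.36 = 1120^0.36 = 12.52
d^0.83 = 716^0.83 = 234.2
v^0.47 = 11600^0.47 = 81.34
g^-0.24 = 0.27^-0.24 = 1.369
D_tc = 0.0884 × 12.52 × 234.2 × 81.34 × 1.369 = 28860 m
D_f = 1.33 × 28860 = 38384 m
     = 38.38 km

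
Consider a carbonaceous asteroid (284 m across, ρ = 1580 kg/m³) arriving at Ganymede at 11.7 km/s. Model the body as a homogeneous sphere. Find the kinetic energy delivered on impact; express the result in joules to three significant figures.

E ≈ 1.30 × 10^18 J

v = 11700 m/s.
Mass m = (π/6) ρ d³ = (π/6) × 1580 × (284)³ = 1.895 × 10^10 kg
E = ½ m v² = 0.5 × 1.895 × 10^10 × (11700)² = 1.297 × 10^18 J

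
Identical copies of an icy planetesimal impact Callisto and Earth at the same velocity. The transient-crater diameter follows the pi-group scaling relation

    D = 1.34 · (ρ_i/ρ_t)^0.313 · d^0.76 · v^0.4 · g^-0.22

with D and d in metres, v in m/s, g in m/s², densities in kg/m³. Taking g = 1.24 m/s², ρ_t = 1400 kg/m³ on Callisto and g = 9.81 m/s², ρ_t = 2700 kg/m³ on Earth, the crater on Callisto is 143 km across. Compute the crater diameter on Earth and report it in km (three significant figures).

The impactor-only factors (d, v, ρ_i) cancel in the ratio, leaving D_Earth/D_Callisto = (g_Earth/g_Callisto)^-0.22 · (ρ_t,Callisto/ρ_t,Earth)^0.313.
(9.81/1.24)^-0.22 = 7.911^-0.22 = 0.6344
(1400/2700)^0.313 = 0.5185^0.313 = 0.8142
Ratio = 0.6344 × 0.8142 = 0.5165
D_Earth = 0.5165 × 143 km = 73.9 km

D ≈ 73.9 km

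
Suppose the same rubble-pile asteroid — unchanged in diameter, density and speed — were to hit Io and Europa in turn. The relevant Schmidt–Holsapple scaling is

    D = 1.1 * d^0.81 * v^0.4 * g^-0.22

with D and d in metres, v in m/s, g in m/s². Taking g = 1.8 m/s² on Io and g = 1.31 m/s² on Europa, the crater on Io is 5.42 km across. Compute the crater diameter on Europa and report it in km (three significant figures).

D ≈ 5.81 km

All impactor-dependent factors cancel in the ratio, leaving D_Europa/D_Io = (g_Europa/g_Io)^-0.22.
(1.31/1.8)^-0.22 = 0.7278^-0.22 = 1.072
D_Europa = 1.072 × 5.42 km = 5.81 km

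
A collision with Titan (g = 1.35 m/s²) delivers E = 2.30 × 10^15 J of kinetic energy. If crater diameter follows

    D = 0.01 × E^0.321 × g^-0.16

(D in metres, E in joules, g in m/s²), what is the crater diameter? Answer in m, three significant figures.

D ≈ 813 m

E^0.321 = (2.30 × 10^15)^0.321 = 8.533 × 10^4
g^-0.16 = 1.35^-0.16 = 0.9531
D = 0.01 × 8.533 × 10^4 × 0.9531 = 813.3 m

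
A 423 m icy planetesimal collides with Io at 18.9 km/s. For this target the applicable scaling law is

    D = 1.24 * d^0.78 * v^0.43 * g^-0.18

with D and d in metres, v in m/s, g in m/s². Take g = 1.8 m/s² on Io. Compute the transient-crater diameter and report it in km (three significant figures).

In SI units: v = 18900 m/s.
d^0.78 = 423^0.78 = 111.8
v^0.43 = 18900^0.43 = 69.00
g^-0.18 = 1.8^-0.18 = 0.8996
D = 1.24 × 111.8 × 69.00 × 0.8996 = 8605 m
   = 8.605 km

D ≈ 8.61 km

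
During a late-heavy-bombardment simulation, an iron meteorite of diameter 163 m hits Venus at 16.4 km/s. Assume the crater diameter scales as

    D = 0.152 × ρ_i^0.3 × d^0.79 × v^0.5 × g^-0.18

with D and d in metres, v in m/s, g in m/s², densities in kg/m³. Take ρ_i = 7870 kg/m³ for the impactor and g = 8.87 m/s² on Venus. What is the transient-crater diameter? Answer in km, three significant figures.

In SI units: v = 16400 m/s.
ρ_i^0.3 = 7870^0.3 = 14.75
d^0.79 = 163^0.79 = 55.93
v^0.5 = 16400^0.5 = 128.1
g^-0.18 = 8.87^-0.18 = 0.6751
D = 0.152 × 14.75 × 55.93 × 128.1 × 0.6751 = 10844 m
   = 10.84 km

D ≈ 10.8 km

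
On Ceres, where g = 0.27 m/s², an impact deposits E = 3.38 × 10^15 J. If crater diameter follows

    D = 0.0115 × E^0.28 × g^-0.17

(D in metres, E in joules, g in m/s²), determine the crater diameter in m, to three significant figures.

E^0.28 = (3.38 × 10^15)^0.28 = 2.229 × 10^4
g^-0.17 = 0.27^-0.17 = 1.249
D = 0.0115 × 2.229 × 10^4 × 1.249 = 320.2 m

D ≈ 320 m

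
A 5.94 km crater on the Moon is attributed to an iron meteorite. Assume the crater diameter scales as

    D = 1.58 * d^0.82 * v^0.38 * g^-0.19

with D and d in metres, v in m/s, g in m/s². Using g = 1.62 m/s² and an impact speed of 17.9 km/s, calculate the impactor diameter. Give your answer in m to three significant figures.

d ≈ 274 m

Rearranging for d: d = [D / (1.58 · 17900^0.38 · 1.62^-0.19)]^(1/0.82).
D = 5940 m.
17900^0.38 = 41.31
1.62^-0.19 = 0.9124
Denominator = 1.58 × 41.31 × 0.9124 = 59.55
D / 59.55 = 5940 / 59.55 = 99.75
d = 99.75^(1/0.82) = 99.75^1.2195 = 274.0 m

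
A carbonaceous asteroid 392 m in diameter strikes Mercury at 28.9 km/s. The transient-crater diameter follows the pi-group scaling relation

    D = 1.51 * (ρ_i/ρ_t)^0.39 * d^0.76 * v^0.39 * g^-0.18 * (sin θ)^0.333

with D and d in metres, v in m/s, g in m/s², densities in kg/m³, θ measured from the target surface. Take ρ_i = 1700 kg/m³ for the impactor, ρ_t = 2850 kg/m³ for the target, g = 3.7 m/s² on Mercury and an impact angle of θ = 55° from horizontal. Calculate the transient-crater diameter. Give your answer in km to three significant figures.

In SI units: v = 28900 m/s.
(ρ_i/ρ_t)^0.39 = (1700/2850)^0.39 = 0.8175
d^0.76 = 392^0.76 = 93.52
v^0.39 = 28900^0.39 = 54.92
g^-0.18 = 3.7^-0.18 = 0.7902
(sin 55°)^0.333 = 0.8192^0.333 = 0.9357
D = 1.51 × 0.8175 × 93.52 × 54.92 × 0.7902 × 0.9357 = 4688 m
   = 4.688 km

D ≈ 4.69 km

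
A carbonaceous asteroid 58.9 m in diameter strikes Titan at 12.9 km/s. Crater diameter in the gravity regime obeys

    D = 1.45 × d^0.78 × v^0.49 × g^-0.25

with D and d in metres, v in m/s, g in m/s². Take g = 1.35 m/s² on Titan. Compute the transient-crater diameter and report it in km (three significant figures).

In SI units: v = 12900 m/s.
d^0.78 = 58.9^0.78 = 24.03
v^0.49 = 12900^0.49 = 103.3
g^-0.25 = 1.35^-0.25 = 0.9277
D = 1.45 × 24.03 × 103.3 × 0.9277 = 3339 m
   = 3.339 km

D ≈ 3.34 km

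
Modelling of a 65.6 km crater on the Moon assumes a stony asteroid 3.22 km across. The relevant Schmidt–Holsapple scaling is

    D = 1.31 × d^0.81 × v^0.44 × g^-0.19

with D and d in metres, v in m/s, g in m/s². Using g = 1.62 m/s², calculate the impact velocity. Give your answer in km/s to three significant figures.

v ≈ 20.6 km/s

Rearranging for v: v = [D / (1.31 · 3220^0.81 · 1.62^-0.19)]^(1/0.44).
D = 65600 m.
3220^0.81 = 694.0
1.62^-0.19 = 0.9124
Denominator = 1.31 × 694.0 × 0.9124 = 829.5
D / 829.5 = 65600 / 829.5 = 79.08
v = 79.08^(1/0.44) = 79.08^2.2727 = 20594 m/s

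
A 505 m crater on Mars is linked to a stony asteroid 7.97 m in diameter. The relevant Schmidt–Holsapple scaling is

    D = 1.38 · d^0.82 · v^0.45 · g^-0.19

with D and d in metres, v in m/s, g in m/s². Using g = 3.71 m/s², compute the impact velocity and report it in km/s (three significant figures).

v ≈ 19.7 km/s

Rearranging for v: v = [D / (1.38 · 7.97^0.82 · 3.71^-0.19)]^(1/0.45).
7.97^0.82 = 5.485
3.71^-0.19 = 0.7795
Denominator = 1.38 × 5.485 × 0.7795 = 5.900
D / 5.900 = 505 / 5.900 = 85.59
v = 85.59^(1/0.45) = 85.59^2.2222 = 19689 m/s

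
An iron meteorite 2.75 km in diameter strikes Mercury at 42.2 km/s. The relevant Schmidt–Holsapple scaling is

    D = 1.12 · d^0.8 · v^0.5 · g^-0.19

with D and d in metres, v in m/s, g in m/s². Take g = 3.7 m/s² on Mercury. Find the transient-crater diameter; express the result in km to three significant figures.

In SI units: d = 2750 m, v = 42200 m/s.
d^0.8 = 2750^0.8 = 564.2
v^0.5 = 42200^0.5 = 205.4
g^-0.19 = 3.7^-0.19 = 0.7799
D = 1.12 × 564.2 × 205.4 × 0.7799 = 1.012 × 10^5 m
   = 101.2 km

D ≈ 101 km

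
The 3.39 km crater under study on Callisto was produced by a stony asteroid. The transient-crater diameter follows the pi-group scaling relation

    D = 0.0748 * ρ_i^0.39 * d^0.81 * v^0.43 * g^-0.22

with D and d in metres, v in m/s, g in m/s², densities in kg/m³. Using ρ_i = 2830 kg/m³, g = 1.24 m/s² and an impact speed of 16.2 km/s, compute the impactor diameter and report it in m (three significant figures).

d ≈ 75.4 m

Rearranging for d: d = [D / (0.0748 · 2830^0.39 · 16200^0.43 · 1.24^-0.22)]^(1/0.81).
D = 3390 m.
2830^0.39 = 22.19
16200^0.43 = 64.58
1.24^-0.22 = 0.9538
Denominator = 0.0748 × 22.19 × 64.58 × 0.9538 = 102.2
D / 102.2 = 3390 / 102.2 = 33.17
d = 33.17^(1/0.81) = 33.17^1.2346 = 75.42 m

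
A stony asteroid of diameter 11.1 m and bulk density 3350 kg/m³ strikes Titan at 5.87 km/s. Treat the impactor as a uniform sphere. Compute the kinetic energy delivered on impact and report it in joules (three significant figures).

E ≈ 4.13 × 10^13 J

v = 5870 m/s.
Mass m = (π/6) ρ d³ = (π/6) × 3350 × (11.1)³ = 2.399 × 10^6 kg
E = ½ m v² = 0.5 × 2.399 × 10^6 × (5870)² = 4.133 × 10^13 J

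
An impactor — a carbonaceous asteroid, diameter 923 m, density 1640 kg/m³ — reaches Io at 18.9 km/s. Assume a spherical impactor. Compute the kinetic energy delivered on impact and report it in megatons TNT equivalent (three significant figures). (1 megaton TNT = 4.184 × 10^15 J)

E ≈ 28800 Mt TNT

v = 18900 m/s.
Mass m = (π/6) ρ d³ = (π/6) × 1640 × (923)³ = 6.752 × 10^11 kg
E = ½ m v² = 0.5 × 6.752 × 10^11 × (18900)² = 1.206 × 10^20 J
   = 1.206 × 10^20 / 4.184×10^15 = 28824 Mt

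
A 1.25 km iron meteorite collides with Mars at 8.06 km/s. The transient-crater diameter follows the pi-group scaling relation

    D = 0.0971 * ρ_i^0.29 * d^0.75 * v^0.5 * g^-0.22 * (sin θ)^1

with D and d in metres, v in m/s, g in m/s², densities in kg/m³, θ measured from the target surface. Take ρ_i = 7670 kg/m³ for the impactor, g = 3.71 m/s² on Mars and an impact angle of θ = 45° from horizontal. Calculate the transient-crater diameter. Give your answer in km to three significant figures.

In SI units: d = 1250 m, v = 8060 m/s.
ρ_i^0.29 = 7670^0.29 = 13.38
d^0.75 = 1250^0.75 = 210.2
v^0.5 = 8060^0.5 = 89.78
g^-0.22 = 3.71^-0.22 = 0.7494
(sin 45°)^1 = 0.7071^1 = 0.7071
D = 0.0971 × 13.38 × 210.2 × 89.78 × 0.7494 × 0.7071 = 12992 m
   = 12.99 km

D ≈ 13.0 km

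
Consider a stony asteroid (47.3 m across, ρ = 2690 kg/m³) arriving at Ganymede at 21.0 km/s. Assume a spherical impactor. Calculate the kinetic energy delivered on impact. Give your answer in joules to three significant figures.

v = 21000 m/s.
Mass m = (π/6) ρ d³ = (π/6) × 2690 × (47.3)³ = 1.491 × 10^8 kg
E = ½ m v² = 0.5 × 1.491 × 10^8 × (21000)² = 3.288 × 10^16 J

E ≈ 3.29 × 10^16 J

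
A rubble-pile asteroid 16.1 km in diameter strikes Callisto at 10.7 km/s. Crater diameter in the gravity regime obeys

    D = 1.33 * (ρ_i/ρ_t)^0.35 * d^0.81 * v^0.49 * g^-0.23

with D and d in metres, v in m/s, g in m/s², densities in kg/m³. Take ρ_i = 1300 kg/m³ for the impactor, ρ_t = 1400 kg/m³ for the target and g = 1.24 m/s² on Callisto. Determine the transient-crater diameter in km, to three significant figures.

In SI units: d = 16100 m, v = 10700 m/s.
(ρ_i/ρ_t)^0.35 = (1300/1400)^0.35 = 0.9744
d^0.81 = 16100^0.81 = 2556
v^0.49 = 10700^0.49 = 94.28
g^-0.23 = 1.24^-0.23 = 0.9517
D = 1.33 × 0.9744 × 2556 × 94.28 × 0.9517 = 2.972 × 10^5 m
   = 297.2 km

D ≈ 297 km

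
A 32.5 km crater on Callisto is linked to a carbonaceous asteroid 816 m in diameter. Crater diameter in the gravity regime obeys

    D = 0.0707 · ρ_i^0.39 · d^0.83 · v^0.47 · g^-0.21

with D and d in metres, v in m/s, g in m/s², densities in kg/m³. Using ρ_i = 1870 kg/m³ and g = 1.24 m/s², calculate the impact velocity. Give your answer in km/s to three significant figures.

Rearranging for v: v = [D / (0.0707 · 1870^0.39 · 816^0.83 · 1.24^-0.21)]^(1/0.47).
D = 32500 m.
1870^0.39 = 18.88
816^0.83 = 261.0
1.24^-0.21 = 0.9558
Denominator = 0.0707 × 18.88 × 261.0 × 0.9558 = 333.0
D / 333.0 = 32500 / 333.0 = 97.60
v = 97.60^(1/0.47) = 97.60^2.1277 = 17098 m/s

v ≈ 17.1 km/s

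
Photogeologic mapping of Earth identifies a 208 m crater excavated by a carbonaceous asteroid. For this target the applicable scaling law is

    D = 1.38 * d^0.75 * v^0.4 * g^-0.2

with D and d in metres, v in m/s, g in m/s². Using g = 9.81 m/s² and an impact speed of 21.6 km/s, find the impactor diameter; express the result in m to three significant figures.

Rearranging for d: d = [D / (1.38 · 21600^0.4 · 9.81^-0.2)]^(1/0.75).
21600^0.4 = 54.17
9.81^-0.2 = 0.6334
Denominator = 1.38 × 54.17 × 0.6334 = 47.35
D / 47.35 = 208 / 47.35 = 4.393
d = 4.393^(1/0.75) = 4.393^1.3333 = 7.194 m

d ≈ 7.19 m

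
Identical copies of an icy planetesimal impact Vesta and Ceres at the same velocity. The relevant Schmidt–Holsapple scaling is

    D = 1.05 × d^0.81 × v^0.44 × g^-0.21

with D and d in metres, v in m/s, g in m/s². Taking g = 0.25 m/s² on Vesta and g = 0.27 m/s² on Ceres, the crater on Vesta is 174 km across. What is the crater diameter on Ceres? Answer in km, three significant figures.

D ≈ 171 km

All impactor-dependent factors cancel in the ratio, leaving D_Ceres/D_Vesta = (g_Ceres/g_Vesta)^-0.21.
(0.27/0.25)^-0.21 = 1.080^-0.21 = 0.9840
D_Ceres = 0.9840 × 174 km = 171 km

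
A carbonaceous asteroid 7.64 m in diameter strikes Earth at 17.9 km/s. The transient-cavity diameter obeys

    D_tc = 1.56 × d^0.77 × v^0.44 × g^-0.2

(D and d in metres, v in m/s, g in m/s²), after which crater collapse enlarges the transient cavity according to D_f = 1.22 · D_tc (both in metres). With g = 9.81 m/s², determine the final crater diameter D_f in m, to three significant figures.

D_f ≈ 429 m

v = 17900 m/s.
d^0.77 = 7.64^0.77 = 4.786
v^0.44 = 17900^0.44 = 74.35
g^-0.2 = 9.81^-0.2 = 0.6334
D_tc = 1.56 × 4.786 × 74.35 × 0.6334 = 351.6 m
D_f = 1.22 × 351.6 = 429.0 m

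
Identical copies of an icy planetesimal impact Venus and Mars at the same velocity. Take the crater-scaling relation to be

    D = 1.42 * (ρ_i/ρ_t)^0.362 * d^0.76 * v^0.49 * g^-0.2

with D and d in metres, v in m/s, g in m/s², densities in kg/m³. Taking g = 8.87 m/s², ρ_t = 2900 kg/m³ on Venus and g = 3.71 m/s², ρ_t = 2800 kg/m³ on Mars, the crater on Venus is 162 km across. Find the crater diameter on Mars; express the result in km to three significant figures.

D ≈ 195 km

The impactor-only factors (d, v, ρ_i) cancel in the ratio, leaving D_Mars/D_Venus = (g_Mars/g_Venus)^-0.2 · (ρ_t,Venus/ρ_t,Mars)^0.362.
(3.71/8.87)^-0.2 = 0.4183^-0.2 = 1.190
(2900/2800)^0.362 = 1.036^0.362 = 1.013
Ratio = 1.190 × 1.013 = 1.205
D_Mars = 1.205 × 162 km = 195 km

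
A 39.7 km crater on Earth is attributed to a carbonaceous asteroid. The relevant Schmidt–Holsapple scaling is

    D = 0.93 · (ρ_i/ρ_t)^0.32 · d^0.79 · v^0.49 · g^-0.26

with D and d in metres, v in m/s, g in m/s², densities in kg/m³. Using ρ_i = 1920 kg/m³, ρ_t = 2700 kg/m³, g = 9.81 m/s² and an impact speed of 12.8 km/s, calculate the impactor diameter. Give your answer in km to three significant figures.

d ≈ 5.01 km

Rearranging for d: d = [D / (0.93 · (1920/2700)^0.32 · 12800^0.49 · 9.81^-0.26)]^(1/0.79).
D = 39700 m.
(1920/2700)^0.32 = 0.8966
12800^0.49 = 102.9
9.81^-0.26 = 0.5523
Denominator = 0.93 × 0.8966 × 102.9 × 0.5523 = 47.39
D / 47.39 = 39700 / 47.39 = 837.7
d = 837.7^(1/0.79) = 837.7^1.2658 = 5012 m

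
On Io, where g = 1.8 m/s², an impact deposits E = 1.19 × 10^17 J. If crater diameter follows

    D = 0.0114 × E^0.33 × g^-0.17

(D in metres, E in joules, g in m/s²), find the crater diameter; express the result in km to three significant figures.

E^0.33 = (1.19 × 10^17)^0.33 = 4.315 × 10^5
g^-0.17 = 1.8^-0.17 = 0.9049
D = 0.0114 × 4.315 × 10^5 × 0.9049 = 4451 m
   = 4.451 km

D ≈ 4.45 km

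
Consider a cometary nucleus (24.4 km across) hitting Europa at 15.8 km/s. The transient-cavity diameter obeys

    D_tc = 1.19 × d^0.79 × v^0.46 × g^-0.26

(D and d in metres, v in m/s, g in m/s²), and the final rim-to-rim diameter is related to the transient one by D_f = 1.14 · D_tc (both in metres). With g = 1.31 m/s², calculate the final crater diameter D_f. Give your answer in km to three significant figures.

D_f ≈ 316 km

In SI: d = 24400 m, v = 15800 m/s.
d^0.79 = 24400^0.79 = 2924
v^0.46 = 15800^0.46 = 85.39
g^-0.26 = 1.31^-0.26 = 0.9322
D_tc = 1.19 × 2924 × 85.39 × 0.9322 = 2.770 × 10^5 m
D_f = 1.14 × 2.770 × 10^5 = 3.158 × 10^5 m
     = 315.8 km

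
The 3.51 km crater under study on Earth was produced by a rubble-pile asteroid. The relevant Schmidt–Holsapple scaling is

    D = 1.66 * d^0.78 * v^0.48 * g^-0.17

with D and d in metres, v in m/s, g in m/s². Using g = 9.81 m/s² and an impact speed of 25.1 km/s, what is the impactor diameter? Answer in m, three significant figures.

d ≈ 59.1 m

Rearranging for d: d = [D / (1.66 · 25100^0.48 · 9.81^-0.17)]^(1/0.78).
D = 3510 m.
25100^0.48 = 129.4
9.81^-0.17 = 0.6783
Denominator = 1.66 × 129.4 × 0.6783 = 145.7
D / 145.7 = 3510 / 145.7 = 24.09
d = 24.09^(1/0.78) = 24.09^1.2821 = 59.11 m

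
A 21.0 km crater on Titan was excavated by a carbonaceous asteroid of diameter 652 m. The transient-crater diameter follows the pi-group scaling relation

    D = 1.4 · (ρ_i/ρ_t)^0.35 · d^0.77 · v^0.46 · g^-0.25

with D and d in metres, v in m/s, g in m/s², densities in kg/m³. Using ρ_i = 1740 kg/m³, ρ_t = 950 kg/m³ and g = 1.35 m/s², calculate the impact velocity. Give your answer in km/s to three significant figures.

v ≈ 17.3 km/s

Rearranging for v: v = [D / (1.4 · (1740/950)^0.35 · 652^0.77 · 1.35^-0.25)]^(1/0.46).
D = 21000 m.
(1740/950)^0.35 = 1.236
652^0.77 = 146.9
1.35^-0.25 = 0.9277
Denominator = 1.4 × 1.236 × 146.9 × 0.9277 = 235.8
D / 235.8 = 21000 / 235.8 = 89.06
v = 89.06^(1/0.46) = 89.06^2.1739 = 17315 m/s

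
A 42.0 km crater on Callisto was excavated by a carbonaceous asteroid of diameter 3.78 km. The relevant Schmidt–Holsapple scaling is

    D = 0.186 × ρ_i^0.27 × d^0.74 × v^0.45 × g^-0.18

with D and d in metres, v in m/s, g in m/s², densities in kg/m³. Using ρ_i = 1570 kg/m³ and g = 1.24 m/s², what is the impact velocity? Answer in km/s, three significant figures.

Rearranging for v: v = [D / (0.186 · 1570^0.27 · 3780^0.74 · 1.24^-0.18)]^(1/0.45).
D = 42000 m.
1570^0.27 = 7.293
3780^0.74 = 444.0
1.24^-0.18 = 0.9620
Denominator = 0.186 × 7.293 × 444.0 × 0.9620 = 579.4
D / 579.4 = 42000 / 579.4 = 72.49
v = 72.49^(1/0.45) = 72.49^2.2222 = 13612 m/s

v ≈ 13.6 km/s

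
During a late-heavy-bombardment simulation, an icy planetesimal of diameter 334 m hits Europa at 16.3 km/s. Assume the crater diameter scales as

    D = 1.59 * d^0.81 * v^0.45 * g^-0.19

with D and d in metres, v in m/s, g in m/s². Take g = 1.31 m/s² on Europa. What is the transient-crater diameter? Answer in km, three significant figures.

In SI units: v = 16300 m/s.
d^0.81 = 334^0.81 = 110.7
v^0.45 = 16300^0.45 = 78.61
g^-0.19 = 1.31^-0.19 = 0.9500
D = 1.59 × 110.7 × 78.61 × 0.9500 = 13145 m
   = 13.14 km

D ≈ 13.1 km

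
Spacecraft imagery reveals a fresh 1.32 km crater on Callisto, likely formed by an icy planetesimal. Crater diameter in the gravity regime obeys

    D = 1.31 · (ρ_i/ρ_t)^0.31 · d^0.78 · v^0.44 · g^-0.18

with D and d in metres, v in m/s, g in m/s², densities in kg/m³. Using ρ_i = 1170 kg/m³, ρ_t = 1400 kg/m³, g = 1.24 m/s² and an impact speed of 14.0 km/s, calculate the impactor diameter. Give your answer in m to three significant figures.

d ≈ 36.7 m

Rearranging for d: d = [D / (1.31 · (1170/1400)^0.31 · 14000^0.44 · 1.24^-0.18)]^(1/0.78).
D = 1320 m.
(1170/1400)^0.31 = 0.9459
14000^0.44 = 66.73
1.24^-0.18 = 0.9620
Denominator = 1.31 × 0.9459 × 66.73 × 0.9620 = 79.54
D / 79.54 = 1320 / 79.54 = 16.60
d = 16.60^(1/0.78) = 16.60^1.2821 = 36.67 m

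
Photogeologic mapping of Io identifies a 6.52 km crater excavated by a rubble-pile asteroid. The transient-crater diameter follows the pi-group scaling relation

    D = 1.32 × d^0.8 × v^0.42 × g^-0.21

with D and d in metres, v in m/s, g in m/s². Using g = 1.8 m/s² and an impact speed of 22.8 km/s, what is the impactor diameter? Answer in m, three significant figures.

Rearranging for d: d = [D / (1.32 · 22800^0.42 · 1.8^-0.21)]^(1/0.8).
D = 6520 m.
22800^0.42 = 67.66
1.8^-0.21 = 0.8839
Denominator = 1.32 × 67.66 × 0.8839 = 78.94
D / 78.94 = 6520 / 78.94 = 82.59
d = 82.59^(1/0.8) = 82.59^1.25 = 249.0 m

d ≈ 249 m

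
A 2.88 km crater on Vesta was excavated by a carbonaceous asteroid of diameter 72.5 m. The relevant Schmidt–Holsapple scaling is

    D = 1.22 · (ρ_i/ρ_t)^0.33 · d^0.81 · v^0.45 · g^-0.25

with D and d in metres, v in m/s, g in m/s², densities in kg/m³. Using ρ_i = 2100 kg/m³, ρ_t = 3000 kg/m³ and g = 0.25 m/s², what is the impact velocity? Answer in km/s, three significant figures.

v ≈ 8.44 km/s

Rearranging for v: v = [D / (1.22 · (2100/3000)^0.33 · 72.5^0.81 · 0.25^-0.25)]^(1/0.45).
D = 2880 m.
(2100/3000)^0.33 = 0.8890
72.5^0.81 = 32.13
0.25^-0.25 = 1.414
Denominator = 1.22 × 0.8890 × 32.13 × 1.414 = 49.27
D / 49.27 = 2880 / 49.27 = 58.45
v = 58.45^(1/0.45) = 58.45^2.2222 = 8436 m/s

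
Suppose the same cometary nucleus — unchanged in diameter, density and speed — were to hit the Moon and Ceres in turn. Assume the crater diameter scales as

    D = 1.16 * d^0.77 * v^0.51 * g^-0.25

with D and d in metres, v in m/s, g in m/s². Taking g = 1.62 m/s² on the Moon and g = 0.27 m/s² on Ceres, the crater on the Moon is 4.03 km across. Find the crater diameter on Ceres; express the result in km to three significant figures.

All impactor-dependent factors cancel in the ratio, leaving D_Ceres/D_Moon = (g_Ceres/g_Moon)^-0.25.
(0.27/1.62)^-0.25 = 0.1667^-0.25 = 1.565
D_Ceres = 1.565 × 4.03 km = 6.31 km

D ≈ 6.31 km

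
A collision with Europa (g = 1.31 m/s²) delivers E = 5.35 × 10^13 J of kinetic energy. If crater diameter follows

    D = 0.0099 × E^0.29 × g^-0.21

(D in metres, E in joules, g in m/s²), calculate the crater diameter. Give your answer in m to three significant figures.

D ≈ 89.6 m

E^0.29 = (5.35 × 10^13)^0.29 = 9.577 × 10^3
g^-0.21 = 1.31^-0.21 = 0.9449
D = 0.0099 × 9.577 × 10^3 × 0.9449 = 89.59 m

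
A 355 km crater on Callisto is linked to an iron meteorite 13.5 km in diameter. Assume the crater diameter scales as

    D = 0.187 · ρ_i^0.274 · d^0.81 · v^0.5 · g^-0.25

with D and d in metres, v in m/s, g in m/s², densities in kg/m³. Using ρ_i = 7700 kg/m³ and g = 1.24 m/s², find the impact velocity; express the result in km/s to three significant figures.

v ≈ 6.06 km/s

Rearranging for v: v = [D / (0.187 · 7700^0.274 · 13500^0.81 · 1.24^-0.25)]^(1/0.5).
D = 355000 m.
7700^0.274 = 11.61
13500^0.81 = 2216
1.24^-0.25 = 0.9476
Denominator = 0.187 × 11.61 × 2216 × 0.9476 = 4559
D / 4559 = 355000 / 4559 = 77.87
v = 77.87^(1/0.5) = 77.87^2 = 6064 m/s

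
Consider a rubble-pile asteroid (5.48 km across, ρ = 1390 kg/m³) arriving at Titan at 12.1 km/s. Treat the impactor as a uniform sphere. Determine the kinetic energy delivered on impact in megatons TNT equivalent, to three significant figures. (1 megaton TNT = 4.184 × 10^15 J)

E ≈ 2.10 × 10^6 Mt TNT

d = 5480 m; v = 12100 m/s.
Mass m = (π/6) ρ d³ = (π/6) × 1390 × (5480)³ = 1.198 × 10^14 kg
E = ½ m v² = 0.5 × 1.198 × 10^14 × (12100)² = 8.770 × 10^21 J
   = 8.770 × 10^21 / 4.184×10^15 = 2.096 × 10^6 Mt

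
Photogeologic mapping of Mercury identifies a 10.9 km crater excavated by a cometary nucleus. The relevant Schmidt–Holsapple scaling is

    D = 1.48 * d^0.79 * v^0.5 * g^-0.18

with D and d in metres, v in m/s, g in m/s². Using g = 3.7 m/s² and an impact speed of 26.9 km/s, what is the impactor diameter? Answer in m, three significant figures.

Rearranging for d: d = [D / (1.48 · 26900^0.5 · 3.7^-0.18)]^(1/0.79).
D = 10900 m.
26900^0.5 = 164.0
3.7^-0.18 = 0.7902
Denominator = 1.48 × 164.0 × 0.7902 = 191.8
D / 191.8 = 10900 / 191.8 = 56.83
d = 56.83^(1/0.79) = 56.83^1.2658 = 166.3 m

d ≈ 166 m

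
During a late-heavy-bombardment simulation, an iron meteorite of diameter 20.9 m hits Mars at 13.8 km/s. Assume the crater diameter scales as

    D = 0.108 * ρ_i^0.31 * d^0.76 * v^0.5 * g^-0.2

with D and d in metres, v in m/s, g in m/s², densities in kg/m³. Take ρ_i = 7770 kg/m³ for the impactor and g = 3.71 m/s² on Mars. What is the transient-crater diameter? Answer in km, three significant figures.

D ≈ 1.58 km

In SI units: v = 13800 m/s.
ρ_i^0.31 = 7770^0.31 = 16.07
d^0.76 = 20.9^0.76 = 10.08
v^0.5 = 13800^0.5 = 117.5
g^-0.2 = 3.71^-0.2 = 0.7694
D = 0.108 × 16.07 × 10.08 × 117.5 × 0.7694 = 1582 m
   = 1.582 km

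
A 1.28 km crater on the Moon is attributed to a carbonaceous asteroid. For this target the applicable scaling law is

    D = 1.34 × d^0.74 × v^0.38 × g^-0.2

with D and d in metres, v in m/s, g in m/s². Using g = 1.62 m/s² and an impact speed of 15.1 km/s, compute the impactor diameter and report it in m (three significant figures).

d ≈ 86.7 m

Rearranging for d: d = [D / (1.34 · 15100^0.38 · 1.62^-0.2)]^(1/0.74).
D = 1280 m.
15100^0.38 = 38.73
1.62^-0.2 = 0.9080
Denominator = 1.34 × 38.73 × 0.9080 = 47.12
D / 47.12 = 1280 / 47.12 = 27.16
d = 27.16^(1/0.74) = 27.16^1.3514 = 86.66 m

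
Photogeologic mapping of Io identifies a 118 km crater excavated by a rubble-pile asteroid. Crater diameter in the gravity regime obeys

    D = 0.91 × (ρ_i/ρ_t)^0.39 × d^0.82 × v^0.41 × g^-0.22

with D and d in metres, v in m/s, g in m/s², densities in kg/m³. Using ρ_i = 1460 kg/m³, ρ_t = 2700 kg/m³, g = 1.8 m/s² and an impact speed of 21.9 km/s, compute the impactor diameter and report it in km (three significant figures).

Rearranging for d: d = [D / (0.91 · (1460/2700)^0.39 · 21900^0.41 · 1.8^-0.22)]^(1/0.82).
D = 118000 m.
(1460/2700)^0.39 = 0.7868
21900^0.41 = 60.20
1.8^-0.22 = 0.8787
Denominator = 0.91 × 0.7868 × 60.20 × 0.8787 = 37.87
D / 37.87 = 118000 / 37.87 = 3116
d = 3116^(1/0.82) = 3116^1.2195 = 18216 m

d ≈ 18.2 km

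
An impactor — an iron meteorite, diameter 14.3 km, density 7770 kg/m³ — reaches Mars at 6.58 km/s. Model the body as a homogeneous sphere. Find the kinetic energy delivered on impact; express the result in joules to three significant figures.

E ≈ 2.58 × 10^23 J

d = 14300 m; v = 6580 m/s.
Mass m = (π/6) ρ d³ = (π/6) × 7770 × (14300)³ = 1.190 × 10^16 kg
E = ½ m v² = 0.5 × 1.190 × 10^16 × (6580)² = 2.576 × 10^23 J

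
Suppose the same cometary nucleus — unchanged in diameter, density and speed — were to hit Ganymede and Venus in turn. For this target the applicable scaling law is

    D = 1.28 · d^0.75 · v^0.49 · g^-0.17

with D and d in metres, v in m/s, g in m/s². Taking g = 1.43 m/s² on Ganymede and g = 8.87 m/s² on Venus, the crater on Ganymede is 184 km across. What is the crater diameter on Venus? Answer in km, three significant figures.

D ≈ 135 km

All impactor-dependent factors cancel in the ratio, leaving D_Venus/D_Ganymede = (g_Venus/g_Ganymede)^-0.17.
(8.87/1.43)^-0.17 = 6.203^-0.17 = 0.7333
D_Venus = 0.7333 × 184 km = 135 km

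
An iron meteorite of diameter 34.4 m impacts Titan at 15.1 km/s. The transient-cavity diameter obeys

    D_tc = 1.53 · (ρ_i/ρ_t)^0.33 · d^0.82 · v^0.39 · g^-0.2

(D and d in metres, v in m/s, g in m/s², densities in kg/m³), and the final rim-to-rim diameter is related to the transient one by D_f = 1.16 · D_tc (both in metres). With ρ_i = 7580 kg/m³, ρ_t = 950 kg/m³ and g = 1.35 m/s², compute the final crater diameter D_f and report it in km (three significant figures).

D_f ≈ 2.57 km

v = 15100 m/s.
(ρ_i/ρ_t)^0.33 = (7580/950)^0.33 = 1.984
d^0.82 = 34.4^0.82 = 18.20
v^0.39 = 15100^0.39 = 42.64
g^-0.2 = 1.35^-0.2 = 0.9417
D_tc = 1.53 × 1.984 × 18.20 × 42.64 × 0.9417 = 2218 m
D_f = 1.16 × 2218 = 2573 m
     = 2.573 km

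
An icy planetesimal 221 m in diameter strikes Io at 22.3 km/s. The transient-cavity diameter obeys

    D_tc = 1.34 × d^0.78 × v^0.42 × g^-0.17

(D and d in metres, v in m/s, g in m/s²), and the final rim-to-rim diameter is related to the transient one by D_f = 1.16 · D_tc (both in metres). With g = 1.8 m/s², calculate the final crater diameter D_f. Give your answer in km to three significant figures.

v = 22300 m/s.
d^0.78 = 221^0.78 = 67.39
v^0.42 = 22300^0.42 = 67.03
g^-0.17 = 1.8^-0.17 = 0.9049
D_tc = 1.34 × 67.39 × 67.03 × 0.9049 = 5477 m
D_f = 1.16 × 5477 = 6353 m
     = 6.353 km

D_f ≈ 6.35 km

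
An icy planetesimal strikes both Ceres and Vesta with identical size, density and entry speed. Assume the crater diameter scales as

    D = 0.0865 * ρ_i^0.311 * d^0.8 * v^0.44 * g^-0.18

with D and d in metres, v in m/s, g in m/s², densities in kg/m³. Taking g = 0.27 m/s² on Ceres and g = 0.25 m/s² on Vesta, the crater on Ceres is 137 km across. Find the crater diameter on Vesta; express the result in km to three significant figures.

D ≈ 139 km

All impactor-dependent factors cancel in the ratio, leaving D_Vesta/D_Ceres = (g_Vesta/g_Ceres)^-0.18.
(0.25/0.27)^-0.18 = 0.9259^-0.18 = 1.014
D_Vesta = 1.014 × 137 km = 139 km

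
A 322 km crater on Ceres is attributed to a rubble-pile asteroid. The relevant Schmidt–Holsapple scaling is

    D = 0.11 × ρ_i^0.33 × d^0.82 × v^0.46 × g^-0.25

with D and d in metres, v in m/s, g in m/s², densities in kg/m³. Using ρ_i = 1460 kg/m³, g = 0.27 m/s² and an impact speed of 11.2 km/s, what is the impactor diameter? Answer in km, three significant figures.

d ≈ 14.7 km

Rearranging for d: d = [D / (0.11 · 1460^0.33 · 11200^0.46 · 0.27^-0.25)]^(1/0.82).
D = 322000 m.
1460^0.33 = 11.07
11200^0.46 = 72.89
0.27^-0.25 = 1.387
Denominator = 0.11 × 11.07 × 72.89 × 1.387 = 123.1
D / 123.1 = 322000 / 123.1 = 2616
d = 2616^(1/0.82) = 2616^1.2195 = 14717 m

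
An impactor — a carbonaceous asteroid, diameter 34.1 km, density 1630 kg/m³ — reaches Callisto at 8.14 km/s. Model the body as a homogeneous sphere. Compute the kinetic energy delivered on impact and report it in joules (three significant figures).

d = 34100 m; v = 8140 m/s.
Mass m = (π/6) ρ d³ = (π/6) × 1630 × (34100)³ = 3.384 × 10^16 kg
E = ½ m v² = 0.5 × 3.384 × 10^16 × (8140)² = 1.121 × 10^24 J

E ≈ 1.12 × 10^24 J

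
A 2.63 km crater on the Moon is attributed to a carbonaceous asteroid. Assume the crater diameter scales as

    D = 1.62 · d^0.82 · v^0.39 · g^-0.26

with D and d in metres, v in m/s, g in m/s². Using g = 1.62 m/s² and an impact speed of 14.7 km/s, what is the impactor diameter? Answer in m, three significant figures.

Rearranging for d: d = [D / (1.62 · 14700^0.39 · 1.62^-0.26)]^(1/0.82).
D = 2630 m.
14700^0.39 = 42.19
1.62^-0.26 = 0.8821
Denominator = 1.62 × 42.19 × 0.8821 = 60.29
D / 60.29 = 2630 / 60.29 = 43.62
d = 43.62^(1/0.82) = 43.62^1.2195 = 99.91 m

d ≈ 99.9 m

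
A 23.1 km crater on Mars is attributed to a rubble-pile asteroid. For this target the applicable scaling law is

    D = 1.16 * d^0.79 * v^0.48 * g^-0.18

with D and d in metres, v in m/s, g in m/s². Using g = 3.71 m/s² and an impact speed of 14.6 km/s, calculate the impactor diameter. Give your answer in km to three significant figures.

Rearranging for d: d = [D / (1.16 · 14600^0.48 · 3.71^-0.18)]^(1/0.79).
D = 23100 m.
14600^0.48 = 99.74
3.71^-0.18 = 0.7898
Denominator = 1.16 × 99.74 × 0.7898 = 91.38
D / 91.38 = 23100 / 91.38 = 252.8
d = 252.8^(1/0.79) = 252.8^1.2658 = 1100 m

d ≈ 1.10 km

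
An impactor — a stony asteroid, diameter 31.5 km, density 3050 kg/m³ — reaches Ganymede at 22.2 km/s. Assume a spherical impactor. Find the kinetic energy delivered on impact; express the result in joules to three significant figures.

E ≈ 1.23 × 10^25 J

d = 31500 m; v = 22200 m/s.
Mass m = (π/6) ρ d³ = (π/6) × 3050 × (31500)³ = 4.991 × 10^16 kg
E = ½ m v² = 0.5 × 4.991 × 10^16 × (22200)² = 1.230 × 10^25 J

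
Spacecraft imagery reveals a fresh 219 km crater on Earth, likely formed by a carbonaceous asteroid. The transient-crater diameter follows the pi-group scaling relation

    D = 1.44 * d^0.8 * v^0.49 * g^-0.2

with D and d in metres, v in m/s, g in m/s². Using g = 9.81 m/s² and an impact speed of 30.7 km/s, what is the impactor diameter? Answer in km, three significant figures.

Rearranging for d: d = [D / (1.44 · 30700^0.49 · 9.81^-0.2)]^(1/0.8).
D = 219000 m.
30700^0.49 = 158.0
9.81^-0.2 = 0.6334
Denominator = 1.44 × 158.0 × 0.6334 = 144.1
D / 144.1 = 219000 / 144.1 = 1520
d = 1520^(1/0.8) = 1520^1.25 = 9491 m

d ≈ 9.49 km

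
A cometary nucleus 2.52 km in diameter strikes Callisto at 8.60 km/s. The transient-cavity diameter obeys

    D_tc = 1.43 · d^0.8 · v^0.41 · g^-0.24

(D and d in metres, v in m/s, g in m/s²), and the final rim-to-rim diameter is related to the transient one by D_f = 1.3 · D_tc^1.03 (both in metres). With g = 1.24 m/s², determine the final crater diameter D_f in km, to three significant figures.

D_f ≈ 51.9 km

In SI: d = 2520 m, v = 8600 m/s.
d^0.8 = 2520^0.8 = 526.2
v^0.41 = 8600^0.41 = 41.03
g^-0.24 = 1.24^-0.24 = 0.9497
D_tc = 1.43 × 526.2 × 41.03 × 0.9497 = 29320 m
D_f = 1.3 × (29320)^1.03 = 51895 m
     = 51.89 km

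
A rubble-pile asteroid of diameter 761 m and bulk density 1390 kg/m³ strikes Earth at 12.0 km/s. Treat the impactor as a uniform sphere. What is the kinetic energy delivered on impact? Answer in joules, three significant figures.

E ≈ 2.31 × 10^19 J

v = 12000 m/s.
Mass m = (π/6) ρ d³ = (π/6) × 1390 × (761)³ = 3.208 × 10^11 kg
E = ½ m v² = 0.5 × 3.208 × 10^11 × (12000)² = 2.310 × 10^19 J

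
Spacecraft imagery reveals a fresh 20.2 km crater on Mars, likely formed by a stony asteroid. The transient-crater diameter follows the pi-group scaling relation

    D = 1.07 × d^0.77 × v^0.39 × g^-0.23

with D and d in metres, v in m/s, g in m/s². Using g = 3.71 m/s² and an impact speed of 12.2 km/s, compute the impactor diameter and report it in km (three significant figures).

Rearranging for d: d = [D / (1.07 · 12200^0.39 · 3.71^-0.23)]^(1/0.77).
D = 20200 m.
12200^0.39 = 39.24
3.71^-0.23 = 0.7397
Denominator = 1.07 × 39.24 × 0.7397 = 31.06
D / 31.06 = 20200 / 31.06 = 650.4
d = 650.4^(1/0.77) = 650.4^1.2987 = 4503 m

d ≈ 4.50 km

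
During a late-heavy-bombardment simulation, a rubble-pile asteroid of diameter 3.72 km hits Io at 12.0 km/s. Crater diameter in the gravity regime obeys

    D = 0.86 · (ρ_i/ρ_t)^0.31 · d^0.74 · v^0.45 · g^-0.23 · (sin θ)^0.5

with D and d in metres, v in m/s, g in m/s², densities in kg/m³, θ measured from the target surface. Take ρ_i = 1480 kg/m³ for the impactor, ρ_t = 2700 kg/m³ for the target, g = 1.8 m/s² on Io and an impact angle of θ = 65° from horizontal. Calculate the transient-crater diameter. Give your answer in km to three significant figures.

D ≈ 17.8 km

In SI units: d = 3720 m, v = 12000 m/s.
(ρ_i/ρ_t)^0.31 = (1480/2700)^0.31 = 0.8300
d^0.74 = 3720^0.74 = 438.7
v^0.45 = 12000^0.45 = 68.49
g^-0.23 = 1.8^-0.23 = 0.8735
(sin 65°)^0.5 = 0.9063^0.5 = 0.9520
D = 0.86 × 0.8300 × 438.7 × 68.49 × 0.8735 × 0.9520 = 17835 m
   = 17.83 km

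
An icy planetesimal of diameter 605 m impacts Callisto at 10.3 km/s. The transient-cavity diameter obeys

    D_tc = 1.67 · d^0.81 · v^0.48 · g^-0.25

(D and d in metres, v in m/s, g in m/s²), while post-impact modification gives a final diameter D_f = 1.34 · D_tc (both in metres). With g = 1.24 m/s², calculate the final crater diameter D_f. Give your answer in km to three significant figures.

D_f ≈ 32.1 km

v = 10300 m/s.
d^0.81 = 605^0.81 = 179.2
v^0.48 = 10300^0.48 = 84.36
g^-0.25 = 1.24^-0.25 = 0.9476
D_tc = 1.67 × 179.2 × 84.36 × 0.9476 = 23920 m
D_f = 1.34 × 23920 = 32053 m
     = 32.05 km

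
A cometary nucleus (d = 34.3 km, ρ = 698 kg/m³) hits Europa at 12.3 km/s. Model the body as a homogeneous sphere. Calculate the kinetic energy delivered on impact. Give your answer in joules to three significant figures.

d = 34300 m; v = 12300 m/s.
Mass m = (π/6) ρ d³ = (π/6) × 698 × (34300)³ = 1.475 × 10^16 kg
E = ½ m v² = 0.5 × 1.475 × 10^16 × (12300)² = 1.116 × 10^24 J

E ≈ 1.12 × 10^24 J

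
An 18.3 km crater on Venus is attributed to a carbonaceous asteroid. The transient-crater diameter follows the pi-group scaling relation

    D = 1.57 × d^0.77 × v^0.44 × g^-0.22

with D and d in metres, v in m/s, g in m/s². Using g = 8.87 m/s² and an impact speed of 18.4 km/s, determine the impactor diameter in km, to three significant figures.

Rearranging for d: d = [D / (1.57 · 18400^0.44 · 8.87^-0.22)]^(1/0.77).
D = 18300 m.
18400^0.44 = 75.25
8.87^-0.22 = 0.6187
Denominator = 1.57 × 75.25 × 0.6187 = 73.09
D / 73.09 = 18300 / 73.09 = 250.4
d = 250.4^(1/0.77) = 250.4^1.2987 = 1303 m

d ≈ 1.30 km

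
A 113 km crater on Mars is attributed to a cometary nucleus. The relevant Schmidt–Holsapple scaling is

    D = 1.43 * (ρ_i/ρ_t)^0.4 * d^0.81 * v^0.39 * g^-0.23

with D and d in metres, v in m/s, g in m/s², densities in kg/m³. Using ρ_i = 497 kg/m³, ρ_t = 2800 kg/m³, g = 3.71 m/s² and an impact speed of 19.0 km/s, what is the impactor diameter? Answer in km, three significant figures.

d ≈ 33.0 km

Rearranging for d: d = [D / (1.43 · (497/2800)^0.4 · 19000^0.39 · 3.71^-0.23)]^(1/0.81).
D = 113000 m.
(497/2800)^0.4 = 0.5008
19000^0.39 = 46.64
3.71^-0.23 = 0.7397
Denominator = 1.43 × 0.5008 × 46.64 × 0.7397 = 24.71
D / 24.71 = 113000 / 24.71 = 4573
d = 4573^(1/0.81) = 4573^1.2346 = 33028 m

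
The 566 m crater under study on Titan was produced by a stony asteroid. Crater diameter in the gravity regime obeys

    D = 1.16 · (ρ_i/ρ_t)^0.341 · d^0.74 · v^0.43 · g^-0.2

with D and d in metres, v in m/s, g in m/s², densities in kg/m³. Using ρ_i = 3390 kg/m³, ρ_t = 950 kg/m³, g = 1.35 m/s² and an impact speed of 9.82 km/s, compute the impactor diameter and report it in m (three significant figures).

d ≈ 12.4 m

Rearranging for d: d = [D / (1.16 · (3390/950)^0.341 · 9820^0.43 · 1.35^-0.2)]^(1/0.74).
(3390/950)^0.341 = 1.543
9820^0.43 = 52.07
1.35^-0.2 = 0.9417
Denominator = 1.16 × 1.543 × 52.07 × 0.9417 = 87.77
D / 87.77 = 566 / 87.77 = 6.449
d = 6.449^(1/0.74) = 6.449^1.3514 = 12.42 m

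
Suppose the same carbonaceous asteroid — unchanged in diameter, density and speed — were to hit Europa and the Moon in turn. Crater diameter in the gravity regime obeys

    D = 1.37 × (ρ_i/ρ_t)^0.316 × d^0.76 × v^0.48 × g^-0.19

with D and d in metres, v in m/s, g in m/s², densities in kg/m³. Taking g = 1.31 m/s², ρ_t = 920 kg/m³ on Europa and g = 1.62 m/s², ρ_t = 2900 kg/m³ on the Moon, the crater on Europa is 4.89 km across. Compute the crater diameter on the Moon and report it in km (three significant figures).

The impactor-only factors (d, v, ρ_i) cancel in the ratio, leaving D_Moon/D_Europa = (g_Moon/g_Europa)^-0.19 · (ρ_t,Europa/ρ_t,Moon)^0.316.
(1.62/1.31)^-0.19 = 1.237^-0.19 = 0.9604
(920/2900)^0.316 = 0.3172^0.316 = 0.6957
Ratio = 0.9604 × 0.6957 = 0.6682
D_Moon = 0.6682 × 4.89 km = 3.27 km

D ≈ 3.27 km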